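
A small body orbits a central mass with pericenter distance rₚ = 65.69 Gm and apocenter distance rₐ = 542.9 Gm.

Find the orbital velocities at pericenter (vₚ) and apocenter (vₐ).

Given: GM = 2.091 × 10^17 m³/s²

Convert to SI: rₚ = 65.69 Gm = 6.569e+10 m; rₐ = 542.9 Gm = 5.429e+11 m.
Use the vis-viva equation v² = GM(2/r − 1/a) with a = (rₚ + rₐ)/2 = (6.569e+10 + 5.429e+11)/2 = 3.04295e+11 m.
vₚ = √(GM · (2/rₚ − 1/a)) = √(2.091e+17 · (2/6.569e+10 − 1/3.04295e+11)) m/s ≈ 2383 m/s = 2.383 km/s.
vₐ = √(GM · (2/rₐ − 1/a)) = √(2.091e+17 · (2/5.429e+11 − 1/3.04295e+11)) m/s ≈ 288.3 m/s = 288.3 m/s.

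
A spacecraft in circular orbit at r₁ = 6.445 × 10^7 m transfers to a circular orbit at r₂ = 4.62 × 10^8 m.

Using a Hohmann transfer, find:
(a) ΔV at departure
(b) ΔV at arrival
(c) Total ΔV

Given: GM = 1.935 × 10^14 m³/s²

Transfer semi-major axis: a_t = (r₁ + r₂)/2 = (6.445e+07 + 4.62e+08)/2 = 2.63225e+08 m.
Circular speeds: v₁ = √(GM/r₁) = 1732.72 m/s, v₂ = √(GM/r₂) = 647.172 m/s.
Transfer speeds (vis-viva v² = GM(2/r − 1/a_t)): v₁ᵗ = 2295.55 m/s, v₂ᵗ = 320.234 m/s.
(a) ΔV₁ = |v₁ᵗ − v₁| ≈ 562.8 m/s = 562.8 m/s.
(b) ΔV₂ = |v₂ − v₂ᵗ| ≈ 326.9 m/s = 326.9 m/s.
(c) ΔV_total = ΔV₁ + ΔV₂ ≈ 889.8 m/s = 889.8 m/s.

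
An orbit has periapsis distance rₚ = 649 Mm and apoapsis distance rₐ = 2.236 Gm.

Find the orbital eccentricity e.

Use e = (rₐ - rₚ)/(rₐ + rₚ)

Convert to SI: rₚ = 649 Mm = 6.49e+08 m; rₐ = 2.236 Gm = 2.236e+09 m.
e = (rₐ − rₚ) / (rₐ + rₚ).
e = (2.236e+09 − 6.49e+08) / (2.236e+09 + 6.49e+08) = 1.587e+09 / 2.885e+09 ≈ 0.5501.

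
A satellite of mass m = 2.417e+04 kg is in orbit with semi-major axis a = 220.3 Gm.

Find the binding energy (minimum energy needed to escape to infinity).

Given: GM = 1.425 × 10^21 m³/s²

Convert to SI: a = 220.3 Gm = 2.203e+11 m.
Total orbital energy is E = −GMm/(2a); binding energy is E_bind = −E = GMm/(2a).
E_bind = 1.425e+21 · 2.417e+04 / (2 · 2.203e+11) J ≈ 7.817e+13 J = 78.17 TJ.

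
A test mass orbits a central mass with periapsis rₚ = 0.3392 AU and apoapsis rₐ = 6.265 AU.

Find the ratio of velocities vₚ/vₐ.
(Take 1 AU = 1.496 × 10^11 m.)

Convert to SI: rₚ = 0.3392 AU = 5.07443e+10 m; rₐ = 6.265 AU = 9.37244e+11 m.
Conservation of angular momentum gives rₚvₚ = rₐvₐ, so vₚ/vₐ = rₐ/rₚ.
vₚ/vₐ = 9.37244e+11 / 5.07443e+10 ≈ 18.47.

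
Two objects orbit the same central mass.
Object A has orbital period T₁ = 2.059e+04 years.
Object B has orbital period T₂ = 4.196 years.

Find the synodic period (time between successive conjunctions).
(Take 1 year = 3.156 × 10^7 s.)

Convert to SI: T₁ = 2.059e+04 years = 6.4982e+11 s; T₂ = 4.196 years = 1.32426e+08 s.
T_syn = |T₁ · T₂ / (T₁ − T₂)|.
T_syn = |6.4982e+11 · 1.32426e+08 / (6.4982e+11 − 1.32426e+08)| s ≈ 1.325e+08 s = 4.197 years.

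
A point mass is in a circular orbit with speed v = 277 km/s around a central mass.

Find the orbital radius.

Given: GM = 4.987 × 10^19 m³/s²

Convert to SI: v = 277 km/s = 277000 m/s.
For a circular orbit, v² = GM / r, so r = GM / v².
r = 4.987e+19 / (277000)² m ≈ 6.499e+08 m = 6.499 × 10^8 m.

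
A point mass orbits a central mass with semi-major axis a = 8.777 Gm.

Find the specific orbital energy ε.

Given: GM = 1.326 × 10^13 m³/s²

Convert to SI: a = 8.777 Gm = 8.777e+09 m.
ε = −GM / (2a).
ε = −1.326e+13 / (2 · 8.777e+09) J/kg ≈ -755.4 J/kg = -755.4 J/kg.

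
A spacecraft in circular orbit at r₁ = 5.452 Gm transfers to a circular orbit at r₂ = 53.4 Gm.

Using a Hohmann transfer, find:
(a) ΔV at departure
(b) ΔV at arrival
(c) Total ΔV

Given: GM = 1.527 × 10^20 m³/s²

Convert to SI: r₁ = 5.452 Gm = 5.452e+09 m; r₂ = 53.4 Gm = 5.34e+10 m.
Transfer semi-major axis: a_t = (r₁ + r₂)/2 = (5.452e+09 + 5.34e+10)/2 = 2.9426e+10 m.
Circular speeds: v₁ = √(GM/r₁) = 167356 m/s, v₂ = √(GM/r₂) = 53474.8 m/s.
Transfer speeds (vis-viva v² = GM(2/r − 1/a_t)): v₁ᵗ = 225448 m/s, v₂ᵗ = 23017.7 m/s.
(a) ΔV₁ = |v₁ᵗ − v₁| ≈ 5.809e+04 m/s = 58.09 km/s.
(b) ΔV₂ = |v₂ − v₂ᵗ| ≈ 3.046e+04 m/s = 30.46 km/s.
(c) ΔV_total = ΔV₁ + ΔV₂ ≈ 8.855e+04 m/s = 88.55 km/s.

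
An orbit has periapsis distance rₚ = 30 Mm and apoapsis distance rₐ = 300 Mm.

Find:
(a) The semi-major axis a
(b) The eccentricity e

Convert to SI: rₚ = 30 Mm = 3e+07 m; rₐ = 300 Mm = 3e+08 m.
(a) a = (rₚ + rₐ) / 2 = (3e+07 + 3e+08) / 2 ≈ 1.65e+08 m = 165 Mm.
(b) e = (rₐ − rₚ) / (rₐ + rₚ) = (3e+08 − 3e+07) / (3e+08 + 3e+07) ≈ 0.8182.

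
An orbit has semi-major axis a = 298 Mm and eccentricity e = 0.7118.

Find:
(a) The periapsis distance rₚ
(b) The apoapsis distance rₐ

Convert to SI: a = 298 Mm = 2.98e+08 m.
(a) rₚ = a(1 − e) = 2.98e+08 · (1 − 0.7118) = 2.98e+08 · 0.2882 ≈ 8.588e+07 m = 85.88 Mm.
(b) rₐ = a(1 + e) = 2.98e+08 · (1 + 0.7118) = 2.98e+08 · 1.7118 ≈ 5.101e+08 m = 510.1 Mm.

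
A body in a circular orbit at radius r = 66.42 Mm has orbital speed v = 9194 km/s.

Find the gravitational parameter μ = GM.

Convert to SI: r = 66.42 Mm = 6.642e+07 m; v = 9194 km/s = 9.194e+06 m/s.
For a circular orbit v² = GM/r, so GM = v² · r.
GM = (9.194e+06)² · 6.642e+07 m³/s² ≈ 5.614e+21 m³/s² = 5.614 × 10^21 m³/s².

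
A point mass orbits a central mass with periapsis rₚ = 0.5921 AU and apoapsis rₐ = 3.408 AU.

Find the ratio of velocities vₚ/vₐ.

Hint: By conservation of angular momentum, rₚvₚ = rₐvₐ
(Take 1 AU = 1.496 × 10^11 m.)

Convert to SI: rₚ = 0.5921 AU = 8.85782e+10 m; rₐ = 3.408 AU = 5.09837e+11 m.
Conservation of angular momentum gives rₚvₚ = rₐvₐ, so vₚ/vₐ = rₐ/rₚ.
vₚ/vₐ = 5.09837e+11 / 8.85782e+10 ≈ 5.756.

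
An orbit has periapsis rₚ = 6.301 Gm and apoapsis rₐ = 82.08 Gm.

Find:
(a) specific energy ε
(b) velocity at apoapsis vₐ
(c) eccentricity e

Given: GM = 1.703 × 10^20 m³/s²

Convert to SI: rₚ = 6.301 Gm = 6.301e+09 m; rₐ = 82.08 Gm = 8.208e+10 m.
(a) With a = (rₚ + rₐ)/2 = 4.41905e+10 m, ε = −GM/(2a) = −1.703e+20/(2 · 4.41905e+10) J/kg ≈ -1.927e+09 J/kg
(b) With a = (rₚ + rₐ)/2 = 4.41905e+10 m, vₐ = √(GM (2/rₐ − 1/a)) = √(1.703e+20 · (2/8.208e+10 − 1/4.41905e+10)) m/s ≈ 1.72e+04 m/s
(c) e = (rₐ − rₚ)/(rₐ + rₚ) = (8.208e+10 − 6.301e+09)/(8.208e+10 + 6.301e+09) ≈ 0.8574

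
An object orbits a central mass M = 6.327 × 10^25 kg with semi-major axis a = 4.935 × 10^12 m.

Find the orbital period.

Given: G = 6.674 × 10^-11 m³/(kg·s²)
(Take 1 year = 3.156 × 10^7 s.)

GM = G · M = 6.674e-11 · 6.327e+25 = 4.22264e+15 m³/s².
Kepler's third law: T = 2π √(a³ / GM).
Substituting a = 4.935e+12 m and GM = 4.22264e+15 m³/s²:
T = 2π √((4.935e+12)³ / 4.22264e+15) s
T ≈ 1.06e+12 s = 3.359e+04 years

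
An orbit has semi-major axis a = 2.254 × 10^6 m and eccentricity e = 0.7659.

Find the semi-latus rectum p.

p = a (1 − e²).
p = 2.254e+06 · (1 − (0.7659)²) = 2.254e+06 · 0.413397 ≈ 9.318e+05 m = 9.318 × 10^5 m.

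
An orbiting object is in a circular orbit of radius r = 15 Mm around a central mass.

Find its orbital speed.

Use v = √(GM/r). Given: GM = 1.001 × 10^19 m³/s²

Convert to SI: r = 15 Mm = 1.5e+07 m.
For a circular orbit, gravity supplies the centripetal force, so v = √(GM / r).
v = √(1.001e+19 / 1.5e+07) m/s ≈ 8.169e+05 m/s = 816.9 km/s.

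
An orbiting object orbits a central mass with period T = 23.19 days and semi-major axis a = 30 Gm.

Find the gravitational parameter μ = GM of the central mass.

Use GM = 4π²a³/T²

Convert to SI: T = 23.19 days = 2.00362e+06 s; a = 30 Gm = 3e+10 m.
GM = 4π² · a³ / T².
GM = 4π² · (3e+10)³ / (2.00362e+06)² m³/s² ≈ 2.655e+20 m³/s² = 2.655 × 10^20 m³/s².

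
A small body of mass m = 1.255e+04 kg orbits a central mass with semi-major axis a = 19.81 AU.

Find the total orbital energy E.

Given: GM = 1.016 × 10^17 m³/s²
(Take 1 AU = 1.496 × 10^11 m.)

Convert to SI: a = 19.81 AU = 2.96358e+12 m.
E = −GMm / (2a).
E = −1.016e+17 · 1.255e+04 / (2 · 2.96358e+12) J ≈ -2.151e+08 J = -215.1 MJ.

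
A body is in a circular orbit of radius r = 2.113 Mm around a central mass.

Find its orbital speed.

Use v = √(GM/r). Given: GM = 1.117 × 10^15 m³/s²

Convert to SI: r = 2.113 Mm = 2.113e+06 m.
For a circular orbit, gravity supplies the centripetal force, so v = √(GM / r).
v = √(1.117e+15 / 2.113e+06) m/s ≈ 2.299e+04 m/s = 22.99 km/s.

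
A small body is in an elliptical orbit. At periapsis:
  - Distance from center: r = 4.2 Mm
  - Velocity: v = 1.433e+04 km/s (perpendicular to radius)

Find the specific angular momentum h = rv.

Convert to SI: r = 4.2 Mm = 4.2e+06 m; v = 1.433e+04 km/s = 1.433e+07 m/s.
With v perpendicular to r, h = r · v.
h = 4.2e+06 · 1.433e+07 m²/s ≈ 6.019e+13 m²/s.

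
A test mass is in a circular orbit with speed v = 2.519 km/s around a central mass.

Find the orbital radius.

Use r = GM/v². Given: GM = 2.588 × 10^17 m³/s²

Convert to SI: v = 2.519 km/s = 2519 m/s.
For a circular orbit, v² = GM / r, so r = GM / v².
r = 2.588e+17 / (2519)² m ≈ 4.079e+10 m = 4.079 × 10^10 m.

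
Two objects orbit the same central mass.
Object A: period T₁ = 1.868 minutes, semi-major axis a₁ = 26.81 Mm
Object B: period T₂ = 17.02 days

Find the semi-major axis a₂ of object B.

Convert to SI: T₁ = 1.868 minutes = 112.08 s; a₁ = 26.81 Mm = 2.681e+07 m; T₂ = 17.02 days = 1.47053e+06 s.
Kepler's third law: (T₁/T₂)² = (a₁/a₂)³ ⇒ a₂ = a₁ · (T₂/T₁)^(2/3).
T₂/T₁ = 1.47053e+06 / 112.08 = 13120.3.
a₂ = 2.681e+07 · (13120.3)^(2/3) m ≈ 1.491e+10 m = 14.91 Gm.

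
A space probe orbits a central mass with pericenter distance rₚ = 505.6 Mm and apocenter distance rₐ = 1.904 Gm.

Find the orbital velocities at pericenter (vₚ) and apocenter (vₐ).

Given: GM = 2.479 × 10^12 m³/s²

Convert to SI: rₚ = 505.6 Mm = 5.056e+08 m; rₐ = 1.904 Gm = 1.904e+09 m.
Use the vis-viva equation v² = GM(2/r − 1/a) with a = (rₚ + rₐ)/2 = (5.056e+08 + 1.904e+09)/2 = 1.2048e+09 m.
vₚ = √(GM · (2/rₚ − 1/a)) = √(2.479e+12 · (2/5.056e+08 − 1/1.2048e+09)) m/s ≈ 88.03 m/s = 88.03 m/s.
vₐ = √(GM · (2/rₐ − 1/a)) = √(2.479e+12 · (2/1.904e+09 − 1/1.2048e+09)) m/s ≈ 23.37 m/s = 23.37 m/s.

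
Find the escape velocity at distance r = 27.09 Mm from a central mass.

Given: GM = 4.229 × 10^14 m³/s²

Convert to SI: r = 27.09 Mm = 2.709e+07 m.
Escape velocity comes from setting total energy to zero: ½v² − GM/r = 0 ⇒ v_esc = √(2GM / r).
v_esc = √(2 · 4.229e+14 / 2.709e+07) m/s ≈ 5588 m/s = 5.588 km/s.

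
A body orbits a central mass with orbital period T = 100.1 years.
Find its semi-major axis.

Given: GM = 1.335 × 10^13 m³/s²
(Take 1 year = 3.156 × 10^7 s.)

Convert to SI: T = 100.1 years = 3.15916e+09 s.
Invert Kepler's third law: a = (GM · T² / (4π²))^(1/3).
Substituting T = 3.15916e+09 s and GM = 1.335e+13 m³/s²:
a = (1.335e+13 · (3.15916e+09)² / (4π²))^(1/3) m
a ≈ 1.5e+10 m = 15 Gm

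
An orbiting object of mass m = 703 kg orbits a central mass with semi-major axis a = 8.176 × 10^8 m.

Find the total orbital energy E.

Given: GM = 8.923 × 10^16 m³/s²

E = −GMm / (2a).
E = −8.923e+16 · 703 / (2 · 8.176e+08) J ≈ -3.836e+10 J = -38.36 GJ.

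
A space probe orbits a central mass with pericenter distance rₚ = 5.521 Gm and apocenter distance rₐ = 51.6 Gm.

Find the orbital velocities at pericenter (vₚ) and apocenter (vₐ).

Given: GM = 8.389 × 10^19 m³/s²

Convert to SI: rₚ = 5.521 Gm = 5.521e+09 m; rₐ = 51.6 Gm = 5.16e+10 m.
Use the vis-viva equation v² = GM(2/r − 1/a) with a = (rₚ + rₐ)/2 = (5.521e+09 + 5.16e+10)/2 = 2.85605e+10 m.
vₚ = √(GM · (2/rₚ − 1/a)) = √(8.389e+19 · (2/5.521e+09 − 1/2.85605e+10)) m/s ≈ 1.657e+05 m/s = 165.7 km/s.
vₐ = √(GM · (2/rₐ − 1/a)) = √(8.389e+19 · (2/5.16e+10 − 1/2.85605e+10)) m/s ≈ 1.773e+04 m/s = 17.73 km/s.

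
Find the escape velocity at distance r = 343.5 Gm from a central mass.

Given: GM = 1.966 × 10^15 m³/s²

Convert to SI: r = 343.5 Gm = 3.435e+11 m.
Escape velocity comes from setting total energy to zero: ½v² − GM/r = 0 ⇒ v_esc = √(2GM / r).
v_esc = √(2 · 1.966e+15 / 3.435e+11) m/s ≈ 107 m/s = 107 m/s.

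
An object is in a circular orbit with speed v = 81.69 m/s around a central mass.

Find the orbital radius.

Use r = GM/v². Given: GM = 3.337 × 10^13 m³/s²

For a circular orbit, v² = GM / r, so r = GM / v².
r = 3.337e+13 / (81.69)² m ≈ 5.001e+09 m = 5.001 Gm.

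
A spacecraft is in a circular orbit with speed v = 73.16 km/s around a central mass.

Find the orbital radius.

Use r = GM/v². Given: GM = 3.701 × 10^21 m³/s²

Convert to SI: v = 73.16 km/s = 73160 m/s.
For a circular orbit, v² = GM / r, so r = GM / v².
r = 3.701e+21 / (73160)² m ≈ 6.915e+11 m = 6.915 × 10^11 m.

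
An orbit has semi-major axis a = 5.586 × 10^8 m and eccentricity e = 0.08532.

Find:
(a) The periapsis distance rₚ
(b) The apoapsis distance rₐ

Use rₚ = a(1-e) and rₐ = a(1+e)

(a) rₚ = a(1 − e) = 5.586e+08 · (1 − 0.08532) = 5.586e+08 · 0.91468 ≈ 5.109e+08 m = 5.109 × 10^8 m.
(b) rₐ = a(1 + e) = 5.586e+08 · (1 + 0.08532) = 5.586e+08 · 1.08532 ≈ 6.063e+08 m = 6.063 × 10^8 m.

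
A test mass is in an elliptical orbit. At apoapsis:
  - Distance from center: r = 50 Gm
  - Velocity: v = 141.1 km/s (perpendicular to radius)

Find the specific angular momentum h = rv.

Convert to SI: r = 50 Gm = 5e+10 m; v = 141.1 km/s = 141100 m/s.
With v perpendicular to r, h = r · v.
h = 5e+10 · 141100 m²/s ≈ 7.055e+15 m²/s.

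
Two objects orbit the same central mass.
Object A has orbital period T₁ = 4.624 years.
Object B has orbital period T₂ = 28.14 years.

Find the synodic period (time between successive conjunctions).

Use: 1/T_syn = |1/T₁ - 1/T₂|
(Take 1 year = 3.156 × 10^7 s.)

Convert to SI: T₁ = 4.624 years = 1.45933e+08 s; T₂ = 28.14 years = 8.88098e+08 s.
T_syn = |T₁ · T₂ / (T₁ − T₂)|.
T_syn = |1.45933e+08 · 8.88098e+08 / (1.45933e+08 − 8.88098e+08)| s ≈ 1.746e+08 s = 5.533 years.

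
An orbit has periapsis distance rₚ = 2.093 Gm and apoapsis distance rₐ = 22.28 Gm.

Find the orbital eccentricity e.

Convert to SI: rₚ = 2.093 Gm = 2.093e+09 m; rₐ = 22.28 Gm = 2.228e+10 m.
e = (rₐ − rₚ) / (rₐ + rₚ).
e = (2.228e+10 − 2.093e+09) / (2.228e+10 + 2.093e+09) = 2.0187e+10 / 2.4373e+10 ≈ 0.8283.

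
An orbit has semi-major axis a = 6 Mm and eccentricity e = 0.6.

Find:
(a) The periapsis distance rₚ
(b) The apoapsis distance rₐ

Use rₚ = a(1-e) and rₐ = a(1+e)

Convert to SI: a = 6 Mm = 6e+06 m.
(a) rₚ = a(1 − e) = 6e+06 · (1 − 0.6) = 6e+06 · 0.4 ≈ 2.4e+06 m = 2.4 Mm.
(b) rₐ = a(1 + e) = 6e+06 · (1 + 0.6) = 6e+06 · 1.6 ≈ 9.6e+06 m = 9.6 Mm.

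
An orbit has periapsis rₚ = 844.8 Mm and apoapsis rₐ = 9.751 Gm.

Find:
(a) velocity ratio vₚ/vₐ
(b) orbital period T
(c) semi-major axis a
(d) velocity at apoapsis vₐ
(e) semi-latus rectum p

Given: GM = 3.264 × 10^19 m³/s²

Convert to SI: rₚ = 844.8 Mm = 8.448e+08 m; rₐ = 9.751 Gm = 9.751e+09 m.
(a) Conservation of angular momentum (rₚvₚ = rₐvₐ) gives vₚ/vₐ = rₐ/rₚ = 9.751e+09/8.448e+08 ≈ 11.54
(b) With a = (rₚ + rₐ)/2 = 5.2979e+09 m, T = 2π √(a³/GM) = 2π √((5.2979e+09)³/3.264e+19) s ≈ 4.241e+05 s
(c) a = (rₚ + rₐ)/2 = (8.448e+08 + 9.751e+09)/2 ≈ 5.298e+09 m
(d) With a = (rₚ + rₐ)/2 = 5.2979e+09 m, vₐ = √(GM (2/rₐ − 1/a)) = √(3.264e+19 · (2/9.751e+09 − 1/5.2979e+09)) m/s ≈ 2.31e+04 m/s
(e) From a = (rₚ + rₐ)/2 = 5.2979e+09 m and e = (rₐ − rₚ)/(rₐ + rₚ) = 0.840541, p = a(1 − e²) = 5.2979e+09 · (1 − (0.840541)²) ≈ 1.555e+09 m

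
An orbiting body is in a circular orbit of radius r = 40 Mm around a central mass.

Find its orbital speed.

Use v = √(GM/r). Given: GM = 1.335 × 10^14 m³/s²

Convert to SI: r = 40 Mm = 4e+07 m.
For a circular orbit, gravity supplies the centripetal force, so v = √(GM / r).
v = √(1.335e+14 / 4e+07) m/s ≈ 1827 m/s = 1.827 km/s.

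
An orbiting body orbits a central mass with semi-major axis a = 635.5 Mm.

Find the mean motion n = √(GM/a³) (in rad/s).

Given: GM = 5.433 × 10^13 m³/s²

Convert to SI: a = 635.5 Mm = 6.355e+08 m.
n = √(GM / a³).
n = √(5.433e+13 / (6.355e+08)³) rad/s ≈ 4.601e-07 rad/s.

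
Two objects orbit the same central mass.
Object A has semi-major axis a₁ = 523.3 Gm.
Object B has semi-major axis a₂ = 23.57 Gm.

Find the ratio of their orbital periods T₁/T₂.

Convert to SI: a₁ = 523.3 Gm = 5.233e+11 m; a₂ = 23.57 Gm = 2.357e+10 m.
From Kepler's third law, (T₁/T₂)² = (a₁/a₂)³, so T₁/T₂ = (a₁/a₂)^(3/2).
a₁/a₂ = 5.233e+11 / 2.357e+10 = 22.202.
T₁/T₂ = (22.202)^(3/2) ≈ 104.6.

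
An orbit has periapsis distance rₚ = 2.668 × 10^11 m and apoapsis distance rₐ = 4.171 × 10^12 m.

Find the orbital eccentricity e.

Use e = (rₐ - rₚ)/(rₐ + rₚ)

e = (rₐ − rₚ) / (rₐ + rₚ).
e = (4.171e+12 − 2.668e+11) / (4.171e+12 + 2.668e+11) = 3.9042e+12 / 4.4378e+12 ≈ 0.8798.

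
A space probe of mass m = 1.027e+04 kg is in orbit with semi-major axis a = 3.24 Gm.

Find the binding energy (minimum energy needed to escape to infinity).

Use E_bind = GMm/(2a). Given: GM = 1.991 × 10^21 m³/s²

Convert to SI: a = 3.24 Gm = 3.24e+09 m.
Total orbital energy is E = −GMm/(2a); binding energy is E_bind = −E = GMm/(2a).
E_bind = 1.991e+21 · 1.027e+04 / (2 · 3.24e+09) J ≈ 3.155e+15 J = 3.155 PJ.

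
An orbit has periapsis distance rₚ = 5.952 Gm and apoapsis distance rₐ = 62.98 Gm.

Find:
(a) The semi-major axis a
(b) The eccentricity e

Convert to SI: rₚ = 5.952 Gm = 5.952e+09 m; rₐ = 62.98 Gm = 6.298e+10 m.
(a) a = (rₚ + rₐ) / 2 = (5.952e+09 + 6.298e+10) / 2 ≈ 3.447e+10 m = 34.47 Gm.
(b) e = (rₐ − rₚ) / (rₐ + rₚ) = (6.298e+10 − 5.952e+09) / (6.298e+10 + 5.952e+09) ≈ 0.8273.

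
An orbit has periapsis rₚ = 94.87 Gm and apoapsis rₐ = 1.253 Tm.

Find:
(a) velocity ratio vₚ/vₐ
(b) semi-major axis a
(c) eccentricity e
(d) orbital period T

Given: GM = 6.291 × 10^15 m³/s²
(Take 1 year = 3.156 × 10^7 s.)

Convert to SI: rₚ = 94.87 Gm = 9.487e+10 m; rₐ = 1.253 Tm = 1.253e+12 m.
(a) Conservation of angular momentum (rₚvₚ = rₐvₐ) gives vₚ/vₐ = rₐ/rₚ = 1.253e+12/9.487e+10 ≈ 13.21
(b) a = (rₚ + rₐ)/2 = (9.487e+10 + 1.253e+12)/2 ≈ 6.739e+11 m
(c) e = (rₐ − rₚ)/(rₐ + rₚ) = (1.253e+12 − 9.487e+10)/(1.253e+12 + 9.487e+10) ≈ 0.8592
(d) With a = (rₚ + rₐ)/2 = 6.73935e+11 m, T = 2π √(a³/GM) = 2π √((6.73935e+11)³/6.291e+15) s ≈ 4.383e+10 s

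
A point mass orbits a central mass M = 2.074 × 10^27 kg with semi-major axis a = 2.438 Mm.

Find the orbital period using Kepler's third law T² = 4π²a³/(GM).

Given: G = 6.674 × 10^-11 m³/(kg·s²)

Convert to SI: a = 2.438 Mm = 2.438e+06 m.
GM = G · M = 6.674e-11 · 2.074e+27 = 1.38419e+17 m³/s².
Kepler's third law: T = 2π √(a³ / GM).
Substituting a = 2.438e+06 m and GM = 1.38419e+17 m³/s²:
T = 2π √((2.438e+06)³ / 1.38419e+17) s
T ≈ 64.29 s = 1.071 minutes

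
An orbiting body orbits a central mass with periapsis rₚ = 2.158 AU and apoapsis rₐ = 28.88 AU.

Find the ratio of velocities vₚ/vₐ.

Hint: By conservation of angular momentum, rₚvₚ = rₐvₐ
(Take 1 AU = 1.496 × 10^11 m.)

Convert to SI: rₚ = 2.158 AU = 3.22837e+11 m; rₐ = 28.88 AU = 4.32045e+12 m.
Conservation of angular momentum gives rₚvₚ = rₐvₐ, so vₚ/vₐ = rₐ/rₚ.
vₚ/vₐ = 4.32045e+12 / 3.22837e+11 ≈ 13.38.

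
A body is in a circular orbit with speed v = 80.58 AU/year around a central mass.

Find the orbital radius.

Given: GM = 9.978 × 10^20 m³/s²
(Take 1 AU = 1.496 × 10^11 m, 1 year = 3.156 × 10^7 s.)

Convert to SI: v = 80.58 AU/year = 381963 m/s.
For a circular orbit, v² = GM / r, so r = GM / v².
r = 9.978e+20 / (381963)² m ≈ 6.839e+09 m = 0.04572 AU.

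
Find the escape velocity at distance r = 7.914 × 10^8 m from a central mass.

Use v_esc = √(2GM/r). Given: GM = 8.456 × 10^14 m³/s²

Escape velocity comes from setting total energy to zero: ½v² − GM/r = 0 ⇒ v_esc = √(2GM / r).
v_esc = √(2 · 8.456e+14 / 7.914e+08) m/s ≈ 1462 m/s = 1.462 km/s.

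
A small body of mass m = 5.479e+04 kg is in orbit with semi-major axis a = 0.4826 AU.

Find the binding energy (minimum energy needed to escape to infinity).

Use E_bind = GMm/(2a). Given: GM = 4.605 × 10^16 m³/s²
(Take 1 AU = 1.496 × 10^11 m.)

Convert to SI: a = 0.4826 AU = 7.2197e+10 m.
Total orbital energy is E = −GMm/(2a); binding energy is E_bind = −E = GMm/(2a).
E_bind = 4.605e+16 · 5.479e+04 / (2 · 7.2197e+10) J ≈ 1.747e+10 J = 17.47 GJ.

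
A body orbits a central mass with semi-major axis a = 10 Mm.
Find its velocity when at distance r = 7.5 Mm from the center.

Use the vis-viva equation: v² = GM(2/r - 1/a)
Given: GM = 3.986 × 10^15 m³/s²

Convert to SI: a = 10 Mm = 1e+07 m; r = 7.5 Mm = 7.5e+06 m.
Vis-viva: v = √(GM · (2/r − 1/a)).
2/r − 1/a = 2/7.5e+06 − 1/1e+07 = 1.66667e-07 m⁻¹.
v = √(3.986e+15 · 1.66667e-07) m/s ≈ 2.577e+04 m/s = 25.77 km/s.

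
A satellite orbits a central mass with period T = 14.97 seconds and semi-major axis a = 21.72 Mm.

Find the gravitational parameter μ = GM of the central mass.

Convert to SI: a = 21.72 Mm = 2.172e+07 m.
GM = 4π² · a³ / T².
GM = 4π² · (2.172e+07)³ / (14.97)² m³/s² ≈ 1.805e+21 m³/s² = 1.805 × 10^21 m³/s².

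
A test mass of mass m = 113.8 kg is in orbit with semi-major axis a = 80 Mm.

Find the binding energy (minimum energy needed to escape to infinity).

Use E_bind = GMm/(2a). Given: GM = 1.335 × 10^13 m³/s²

Convert to SI: a = 80 Mm = 8e+07 m.
Total orbital energy is E = −GMm/(2a); binding energy is E_bind = −E = GMm/(2a).
E_bind = 1.335e+13 · 113.8 / (2 · 8e+07) J ≈ 9.495e+06 J = 9.495 MJ.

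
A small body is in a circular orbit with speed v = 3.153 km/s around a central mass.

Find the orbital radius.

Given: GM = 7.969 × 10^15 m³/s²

Convert to SI: v = 3.153 km/s = 3153 m/s.
For a circular orbit, v² = GM / r, so r = GM / v².
r = 7.969e+15 / (3153)² m ≈ 8.016e+08 m = 801.6 Mm.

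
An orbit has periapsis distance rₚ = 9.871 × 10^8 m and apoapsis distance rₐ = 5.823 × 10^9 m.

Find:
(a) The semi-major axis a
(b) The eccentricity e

(a) a = (rₚ + rₐ) / 2 = (9.871e+08 + 5.823e+09) / 2 ≈ 3.405e+09 m = 3.405 × 10^9 m.
(b) e = (rₐ − rₚ) / (rₐ + rₚ) = (5.823e+09 − 9.871e+08) / (5.823e+09 + 9.871e+08) ≈ 0.7101.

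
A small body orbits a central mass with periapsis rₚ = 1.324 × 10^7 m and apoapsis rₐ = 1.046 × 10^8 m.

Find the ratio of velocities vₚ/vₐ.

Conservation of angular momentum gives rₚvₚ = rₐvₐ, so vₚ/vₐ = rₐ/rₚ.
vₚ/vₐ = 1.046e+08 / 1.324e+07 ≈ 7.9.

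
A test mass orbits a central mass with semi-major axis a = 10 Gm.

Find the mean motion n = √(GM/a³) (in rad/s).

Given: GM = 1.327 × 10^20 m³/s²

Convert to SI: a = 10 Gm = 1e+10 m.
n = √(GM / a³).
n = √(1.327e+20 / (1e+10)³) rad/s ≈ 1.152e-05 rad/s.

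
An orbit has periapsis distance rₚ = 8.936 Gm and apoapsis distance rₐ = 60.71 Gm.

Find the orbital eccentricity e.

Convert to SI: rₚ = 8.936 Gm = 8.936e+09 m; rₐ = 60.71 Gm = 6.071e+10 m.
e = (rₐ − rₚ) / (rₐ + rₚ).
e = (6.071e+10 − 8.936e+09) / (6.071e+10 + 8.936e+09) = 5.1774e+10 / 6.9646e+10 ≈ 0.7434.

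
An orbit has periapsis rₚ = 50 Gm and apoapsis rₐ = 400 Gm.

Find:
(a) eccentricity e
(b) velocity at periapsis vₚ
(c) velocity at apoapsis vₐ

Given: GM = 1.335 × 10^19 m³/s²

Convert to SI: rₚ = 50 Gm = 5e+10 m; rₐ = 400 Gm = 4e+11 m.
(a) e = (rₐ − rₚ)/(rₐ + rₚ) = (4e+11 − 5e+10)/(4e+11 + 5e+10) ≈ 0.7778
(b) With a = (rₚ + rₐ)/2 = 2.25e+11 m, vₚ = √(GM (2/rₚ − 1/a)) = √(1.335e+19 · (2/5e+10 − 1/2.25e+11)) m/s ≈ 2.179e+04 m/s
(c) With a = (rₚ + rₐ)/2 = 2.25e+11 m, vₐ = √(GM (2/rₐ − 1/a)) = √(1.335e+19 · (2/4e+11 − 1/2.25e+11)) m/s ≈ 2723 m/s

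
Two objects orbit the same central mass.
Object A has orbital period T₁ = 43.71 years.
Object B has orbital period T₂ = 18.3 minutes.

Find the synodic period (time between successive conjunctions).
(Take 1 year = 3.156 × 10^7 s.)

Convert to SI: T₁ = 43.71 years = 1.37949e+09 s; T₂ = 18.3 minutes = 1098 s.
T_syn = |T₁ · T₂ / (T₁ − T₂)|.
T_syn = |1.37949e+09 · 1098 / (1.37949e+09 − 1098)| s ≈ 1098 s = 18.3 minutes.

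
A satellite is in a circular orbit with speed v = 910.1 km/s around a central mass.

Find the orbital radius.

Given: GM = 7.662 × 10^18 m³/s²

Convert to SI: v = 910.1 km/s = 910100 m/s.
For a circular orbit, v² = GM / r, so r = GM / v².
r = 7.662e+18 / (910100)² m ≈ 9.25e+06 m = 9.25 × 10^6 m.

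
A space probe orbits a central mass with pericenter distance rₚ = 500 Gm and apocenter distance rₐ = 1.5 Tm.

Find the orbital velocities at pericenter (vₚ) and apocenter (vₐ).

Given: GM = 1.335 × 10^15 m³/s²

Convert to SI: rₚ = 500 Gm = 5e+11 m; rₐ = 1.5 Tm = 1.5e+12 m.
Use the vis-viva equation v² = GM(2/r − 1/a) with a = (rₚ + rₐ)/2 = (5e+11 + 1.5e+12)/2 = 1e+12 m.
vₚ = √(GM · (2/rₚ − 1/a)) = √(1.335e+15 · (2/5e+11 − 1/1e+12)) m/s ≈ 63.29 m/s = 63.29 m/s.
vₐ = √(GM · (2/rₐ − 1/a)) = √(1.335e+15 · (2/1.5e+12 − 1/1e+12)) m/s ≈ 21.1 m/s = 21.1 m/s.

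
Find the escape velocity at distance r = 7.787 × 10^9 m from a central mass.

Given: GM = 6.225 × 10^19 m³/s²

Escape velocity comes from setting total energy to zero: ½v² − GM/r = 0 ⇒ v_esc = √(2GM / r).
v_esc = √(2 · 6.225e+19 / 7.787e+09) m/s ≈ 1.264e+05 m/s = 126.4 km/s.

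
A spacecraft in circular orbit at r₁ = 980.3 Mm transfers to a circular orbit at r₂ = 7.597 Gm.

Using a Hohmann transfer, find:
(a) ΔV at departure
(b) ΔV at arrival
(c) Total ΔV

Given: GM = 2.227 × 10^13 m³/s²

Convert to SI: r₁ = 980.3 Mm = 9.803e+08 m; r₂ = 7.597 Gm = 7.597e+09 m.
Transfer semi-major axis: a_t = (r₁ + r₂)/2 = (9.803e+08 + 7.597e+09)/2 = 4.28865e+09 m.
Circular speeds: v₁ = √(GM/r₁) = 150.723 m/s, v₂ = √(GM/r₂) = 54.1426 m/s.
Transfer speeds (vis-viva v² = GM(2/r − 1/a_t)): v₁ᵗ = 200.605 m/s, v₂ᵗ = 25.8856 m/s.
(a) ΔV₁ = |v₁ᵗ − v₁| ≈ 49.88 m/s = 49.88 m/s.
(b) ΔV₂ = |v₂ − v₂ᵗ| ≈ 28.26 m/s = 28.26 m/s.
(c) ΔV_total = ΔV₁ + ΔV₂ ≈ 78.14 m/s = 78.14 m/s.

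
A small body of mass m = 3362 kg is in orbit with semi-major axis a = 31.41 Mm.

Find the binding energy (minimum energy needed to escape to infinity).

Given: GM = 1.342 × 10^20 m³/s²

Convert to SI: a = 31.41 Mm = 3.141e+07 m.
Total orbital energy is E = −GMm/(2a); binding energy is E_bind = −E = GMm/(2a).
E_bind = 1.342e+20 · 3362 / (2 · 3.141e+07) J ≈ 7.182e+15 J = 7.182 PJ.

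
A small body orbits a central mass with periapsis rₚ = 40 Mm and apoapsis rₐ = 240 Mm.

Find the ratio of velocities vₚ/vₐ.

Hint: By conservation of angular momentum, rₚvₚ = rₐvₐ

Convert to SI: rₚ = 40 Mm = 4e+07 m; rₐ = 240 Mm = 2.4e+08 m.
Conservation of angular momentum gives rₚvₚ = rₐvₐ, so vₚ/vₐ = rₐ/rₚ.
vₚ/vₐ = 2.4e+08 / 4e+07 ≈ 6.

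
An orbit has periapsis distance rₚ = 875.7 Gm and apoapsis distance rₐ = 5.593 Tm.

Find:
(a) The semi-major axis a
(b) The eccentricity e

Convert to SI: rₚ = 875.7 Gm = 8.757e+11 m; rₐ = 5.593 Tm = 5.593e+12 m.
(a) a = (rₚ + rₐ) / 2 = (8.757e+11 + 5.593e+12) / 2 ≈ 3.234e+12 m = 3.234 Tm.
(b) e = (rₐ − rₚ) / (rₐ + rₚ) = (5.593e+12 − 8.757e+11) / (5.593e+12 + 8.757e+11) ≈ 0.7293.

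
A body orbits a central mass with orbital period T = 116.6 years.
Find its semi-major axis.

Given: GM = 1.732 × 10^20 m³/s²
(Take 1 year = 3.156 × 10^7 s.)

Convert to SI: T = 116.6 years = 3.6799e+09 s.
Invert Kepler's third law: a = (GM · T² / (4π²))^(1/3).
Substituting T = 3.6799e+09 s and GM = 1.732e+20 m³/s²:
a = (1.732e+20 · (3.6799e+09)² / (4π²))^(1/3) m
a ≈ 3.902e+12 m = 3.902 × 10^12 m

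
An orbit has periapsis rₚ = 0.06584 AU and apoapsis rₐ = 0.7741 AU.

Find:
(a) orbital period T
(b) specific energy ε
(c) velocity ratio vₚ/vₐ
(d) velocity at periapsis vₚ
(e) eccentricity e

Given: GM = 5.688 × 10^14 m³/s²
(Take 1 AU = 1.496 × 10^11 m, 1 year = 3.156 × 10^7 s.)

Convert to SI: rₚ = 0.06584 AU = 9.84966e+09 m; rₐ = 0.7741 AU = 1.15805e+11 m.
(a) With a = (rₚ + rₐ)/2 = 6.28275e+10 m, T = 2π √(a³/GM) = 2π √((6.28275e+10)³/5.688e+14) s ≈ 4.149e+09 s
(b) With a = (rₚ + rₐ)/2 = 6.28275e+10 m, ε = −GM/(2a) = −5.688e+14/(2 · 6.28275e+10) J/kg ≈ -4527 J/kg
(c) Conservation of angular momentum (rₚvₚ = rₐvₐ) gives vₚ/vₐ = rₐ/rₚ = 1.15805e+11/9.84966e+09 ≈ 11.76
(d) With a = (rₚ + rₐ)/2 = 6.28275e+10 m, vₚ = √(GM (2/rₚ − 1/a)) = √(5.688e+14 · (2/9.84966e+09 − 1/6.28275e+10)) m/s ≈ 326.3 m/s
(e) e = (rₐ − rₚ)/(rₐ + rₚ) = (1.15805e+11 − 9.84966e+09)/(1.15805e+11 + 9.84966e+09) ≈ 0.8432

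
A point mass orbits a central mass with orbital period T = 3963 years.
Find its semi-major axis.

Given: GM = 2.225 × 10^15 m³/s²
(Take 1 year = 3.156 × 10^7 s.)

Convert to SI: T = 3963 years = 1.25072e+11 s.
Invert Kepler's third law: a = (GM · T² / (4π²))^(1/3).
Substituting T = 1.25072e+11 s and GM = 2.225e+15 m³/s²:
a = (2.225e+15 · (1.25072e+11)² / (4π²))^(1/3) m
a ≈ 9.589e+11 m = 9.589 × 10^11 m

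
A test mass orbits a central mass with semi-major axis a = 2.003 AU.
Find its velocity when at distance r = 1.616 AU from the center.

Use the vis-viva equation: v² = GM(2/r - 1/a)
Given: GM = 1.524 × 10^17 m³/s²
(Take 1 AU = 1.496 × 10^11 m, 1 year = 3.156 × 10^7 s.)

Convert to SI: a = 2.003 AU = 2.99649e+11 m; r = 1.616 AU = 2.41754e+11 m.
Vis-viva: v = √(GM · (2/r − 1/a)).
2/r − 1/a = 2/2.41754e+11 − 1/2.99649e+11 = 4.93565e-12 m⁻¹.
v = √(1.524e+17 · 4.93565e-12) m/s ≈ 867.3 m/s = 0.183 AU/year.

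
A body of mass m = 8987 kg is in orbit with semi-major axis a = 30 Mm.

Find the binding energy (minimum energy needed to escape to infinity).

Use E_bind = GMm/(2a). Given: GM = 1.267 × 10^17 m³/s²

Convert to SI: a = 30 Mm = 3e+07 m.
Total orbital energy is E = −GMm/(2a); binding energy is E_bind = −E = GMm/(2a).
E_bind = 1.267e+17 · 8987 / (2 · 3e+07) J ≈ 1.898e+13 J = 18.98 TJ.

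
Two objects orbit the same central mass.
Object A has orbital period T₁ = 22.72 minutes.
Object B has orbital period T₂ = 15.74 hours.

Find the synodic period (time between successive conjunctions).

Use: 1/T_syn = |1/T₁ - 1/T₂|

Convert to SI: T₁ = 22.72 minutes = 1363.2 s; T₂ = 15.74 hours = 56664 s.
T_syn = |T₁ · T₂ / (T₁ − T₂)|.
T_syn = |1363.2 · 56664 / (1363.2 − 56664)| s ≈ 1397 s = 23.28 minutes.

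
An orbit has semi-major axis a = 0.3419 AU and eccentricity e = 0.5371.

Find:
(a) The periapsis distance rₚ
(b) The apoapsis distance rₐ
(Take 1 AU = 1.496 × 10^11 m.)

Convert to SI: a = 0.3419 AU = 5.11482e+10 m.
(a) rₚ = a(1 − e) = 5.11482e+10 · (1 − 0.5371) = 5.11482e+10 · 0.4629 ≈ 2.368e+10 m = 0.1583 AU.
(b) rₐ = a(1 + e) = 5.11482e+10 · (1 + 0.5371) = 5.11482e+10 · 1.5371 ≈ 7.862e+10 m = 0.5255 AU.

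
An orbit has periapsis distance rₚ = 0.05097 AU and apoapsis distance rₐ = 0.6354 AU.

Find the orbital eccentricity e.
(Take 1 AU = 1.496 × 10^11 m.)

Convert to SI: rₚ = 0.05097 AU = 7.62511e+09 m; rₐ = 0.6354 AU = 9.50558e+10 m.
e = (rₐ − rₚ) / (rₐ + rₚ).
e = (9.50558e+10 − 7.62511e+09) / (9.50558e+10 + 7.62511e+09) = 8.74307e+10 / 1.02681e+11 ≈ 0.8515.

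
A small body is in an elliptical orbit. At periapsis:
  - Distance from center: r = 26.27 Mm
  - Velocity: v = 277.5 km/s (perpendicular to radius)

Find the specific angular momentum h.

Convert to SI: r = 26.27 Mm = 2.627e+07 m; v = 277.5 km/s = 277500 m/s.
With v perpendicular to r, h = r · v.
h = 2.627e+07 · 277500 m²/s ≈ 7.29e+12 m²/s.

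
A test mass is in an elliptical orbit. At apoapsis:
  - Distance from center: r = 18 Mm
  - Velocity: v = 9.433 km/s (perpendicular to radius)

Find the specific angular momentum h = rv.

Convert to SI: r = 18 Mm = 1.8e+07 m; v = 9.433 km/s = 9433 m/s.
With v perpendicular to r, h = r · v.
h = 1.8e+07 · 9433 m²/s ≈ 1.698e+11 m²/s.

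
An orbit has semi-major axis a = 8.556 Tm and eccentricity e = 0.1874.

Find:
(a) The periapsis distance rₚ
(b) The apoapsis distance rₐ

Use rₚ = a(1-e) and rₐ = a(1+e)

Convert to SI: a = 8.556 Tm = 8.556e+12 m.
(a) rₚ = a(1 − e) = 8.556e+12 · (1 − 0.1874) = 8.556e+12 · 0.8126 ≈ 6.953e+12 m = 6.953 Tm.
(b) rₐ = a(1 + e) = 8.556e+12 · (1 + 0.1874) = 8.556e+12 · 1.1874 ≈ 1.016e+13 m = 10.16 Tm.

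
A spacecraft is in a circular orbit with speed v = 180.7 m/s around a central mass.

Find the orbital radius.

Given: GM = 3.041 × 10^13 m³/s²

For a circular orbit, v² = GM / r, so r = GM / v².
r = 3.041e+13 / (180.7)² m ≈ 9.313e+08 m = 931.3 Mm.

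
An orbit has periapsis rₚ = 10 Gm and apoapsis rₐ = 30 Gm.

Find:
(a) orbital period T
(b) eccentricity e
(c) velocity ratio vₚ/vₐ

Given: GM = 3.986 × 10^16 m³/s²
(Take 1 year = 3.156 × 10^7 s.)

Convert to SI: rₚ = 10 Gm = 1e+10 m; rₐ = 30 Gm = 3e+10 m.
(a) With a = (rₚ + rₐ)/2 = 2e+10 m, T = 2π √(a³/GM) = 2π √((2e+10)³/3.986e+16) s ≈ 8.901e+07 s
(b) e = (rₐ − rₚ)/(rₐ + rₚ) = (3e+10 − 1e+10)/(3e+10 + 1e+10) ≈ 0.5
(c) Conservation of angular momentum (rₚvₚ = rₐvₐ) gives vₚ/vₐ = rₐ/rₚ = 3e+10/1e+10 ≈ 3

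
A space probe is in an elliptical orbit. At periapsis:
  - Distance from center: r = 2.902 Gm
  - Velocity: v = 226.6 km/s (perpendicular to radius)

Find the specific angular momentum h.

Convert to SI: r = 2.902 Gm = 2.902e+09 m; v = 226.6 km/s = 226600 m/s.
With v perpendicular to r, h = r · v.
h = 2.902e+09 · 226600 m²/s ≈ 6.576e+14 m²/s.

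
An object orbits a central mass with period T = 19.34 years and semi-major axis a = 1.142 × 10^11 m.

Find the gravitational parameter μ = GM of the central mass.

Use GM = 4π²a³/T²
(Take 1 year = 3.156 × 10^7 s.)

Convert to SI: T = 19.34 years = 6.1037e+08 s.
GM = 4π² · a³ / T².
GM = 4π² · (1.142e+11)³ / (6.1037e+08)² m³/s² ≈ 1.578e+17 m³/s² = 1.578 × 10^17 m³/s².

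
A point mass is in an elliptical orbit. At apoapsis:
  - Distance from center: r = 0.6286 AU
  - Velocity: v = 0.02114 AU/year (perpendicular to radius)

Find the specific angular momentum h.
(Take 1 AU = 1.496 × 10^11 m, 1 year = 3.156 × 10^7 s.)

Convert to SI: r = 0.6286 AU = 9.40386e+10 m; v = 0.02114 AU/year = 100.207 m/s.
With v perpendicular to r, h = r · v.
h = 9.40386e+10 · 100.207 m²/s ≈ 9.423e+12 m²/s.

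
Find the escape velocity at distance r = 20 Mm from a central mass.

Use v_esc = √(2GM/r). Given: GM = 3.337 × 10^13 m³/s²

Convert to SI: r = 20 Mm = 2e+07 m.
Escape velocity comes from setting total energy to zero: ½v² − GM/r = 0 ⇒ v_esc = √(2GM / r).
v_esc = √(2 · 3.337e+13 / 2e+07) m/s ≈ 1827 m/s = 1.827 km/s.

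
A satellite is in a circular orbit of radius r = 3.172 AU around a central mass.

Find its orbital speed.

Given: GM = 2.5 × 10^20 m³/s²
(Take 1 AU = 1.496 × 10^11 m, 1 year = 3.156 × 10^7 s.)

Convert to SI: r = 3.172 AU = 4.74531e+11 m.
For a circular orbit, gravity supplies the centripetal force, so v = √(GM / r).
v = √(2.5e+20 / 4.74531e+11) m/s ≈ 2.295e+04 m/s = 4.842 AU/year.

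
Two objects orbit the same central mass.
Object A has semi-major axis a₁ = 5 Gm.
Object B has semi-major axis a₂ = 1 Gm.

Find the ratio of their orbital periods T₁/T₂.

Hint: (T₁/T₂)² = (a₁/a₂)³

Convert to SI: a₁ = 5 Gm = 5e+09 m; a₂ = 1 Gm = 1e+09 m.
From Kepler's third law, (T₁/T₂)² = (a₁/a₂)³, so T₁/T₂ = (a₁/a₂)^(3/2).
a₁/a₂ = 5e+09 / 1e+09 = 5.
T₁/T₂ = (5)^(3/2) ≈ 11.18.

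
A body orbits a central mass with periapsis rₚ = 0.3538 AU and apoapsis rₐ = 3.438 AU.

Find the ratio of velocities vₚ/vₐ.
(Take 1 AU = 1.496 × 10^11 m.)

Convert to SI: rₚ = 0.3538 AU = 5.29285e+10 m; rₐ = 3.438 AU = 5.14325e+11 m.
Conservation of angular momentum gives rₚvₚ = rₐvₐ, so vₚ/vₐ = rₐ/rₚ.
vₚ/vₐ = 5.14325e+11 / 5.29285e+10 ≈ 9.717.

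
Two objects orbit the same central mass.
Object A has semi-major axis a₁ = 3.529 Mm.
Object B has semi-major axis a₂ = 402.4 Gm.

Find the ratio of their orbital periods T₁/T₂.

Convert to SI: a₁ = 3.529 Mm = 3.529e+06 m; a₂ = 402.4 Gm = 4.024e+11 m.
From Kepler's third law, (T₁/T₂)² = (a₁/a₂)³, so T₁/T₂ = (a₁/a₂)^(3/2).
a₁/a₂ = 3.529e+06 / 4.024e+11 = 8.76988e-06.
T₁/T₂ = (8.76988e-06)^(3/2) ≈ 2.597e-08.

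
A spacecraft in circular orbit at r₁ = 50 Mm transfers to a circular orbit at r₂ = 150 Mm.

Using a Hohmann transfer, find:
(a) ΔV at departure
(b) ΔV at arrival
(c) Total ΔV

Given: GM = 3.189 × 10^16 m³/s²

Convert to SI: r₁ = 50 Mm = 5e+07 m; r₂ = 150 Mm = 1.5e+08 m.
Transfer semi-major axis: a_t = (r₁ + r₂)/2 = (5e+07 + 1.5e+08)/2 = 1e+08 m.
Circular speeds: v₁ = √(GM/r₁) = 25254.7 m/s, v₂ = √(GM/r₂) = 14580.8 m/s.
Transfer speeds (vis-viva v² = GM(2/r − 1/a_t)): v₁ᵗ = 30930.6 m/s, v₂ᵗ = 10310.2 m/s.
(a) ΔV₁ = |v₁ᵗ − v₁| ≈ 5676 m/s = 5.676 km/s.
(b) ΔV₂ = |v₂ − v₂ᵗ| ≈ 4271 m/s = 4.271 km/s.
(c) ΔV_total = ΔV₁ + ΔV₂ ≈ 9946 m/s = 9.946 km/s.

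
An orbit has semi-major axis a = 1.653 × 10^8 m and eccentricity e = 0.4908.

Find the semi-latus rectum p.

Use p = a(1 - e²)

p = a (1 − e²).
p = 1.653e+08 · (1 − (0.4908)²) = 1.653e+08 · 0.759115 ≈ 1.255e+08 m = 1.255 × 10^8 m.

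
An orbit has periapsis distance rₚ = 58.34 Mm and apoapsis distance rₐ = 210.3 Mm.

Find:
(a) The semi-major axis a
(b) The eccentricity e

Convert to SI: rₚ = 58.34 Mm = 5.834e+07 m; rₐ = 210.3 Mm = 2.103e+08 m.
(a) a = (rₚ + rₐ) / 2 = (5.834e+07 + 2.103e+08) / 2 ≈ 1.343e+08 m = 134.3 Mm.
(b) e = (rₐ − rₚ) / (rₐ + rₚ) = (2.103e+08 − 5.834e+07) / (2.103e+08 + 5.834e+07) ≈ 0.5657.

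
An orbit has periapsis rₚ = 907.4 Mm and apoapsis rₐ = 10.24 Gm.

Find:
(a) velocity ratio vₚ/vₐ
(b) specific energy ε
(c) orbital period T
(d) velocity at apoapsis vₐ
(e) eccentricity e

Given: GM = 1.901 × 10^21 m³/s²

Convert to SI: rₚ = 907.4 Mm = 9.074e+08 m; rₐ = 10.24 Gm = 1.024e+10 m.
(a) Conservation of angular momentum (rₚvₚ = rₐvₐ) gives vₚ/vₐ = rₐ/rₚ = 1.024e+10/9.074e+08 ≈ 11.28
(b) With a = (rₚ + rₐ)/2 = 5.5737e+09 m, ε = −GM/(2a) = −1.901e+21/(2 · 5.5737e+09) J/kg ≈ -1.705e+11 J/kg
(c) With a = (rₚ + rₐ)/2 = 5.5737e+09 m, T = 2π √(a³/GM) = 2π √((5.5737e+09)³/1.901e+21) s ≈ 5.997e+04 s
(d) With a = (rₚ + rₐ)/2 = 5.5737e+09 m, vₐ = √(GM (2/rₐ − 1/a)) = √(1.901e+21 · (2/1.024e+10 − 1/5.5737e+09)) m/s ≈ 1.738e+05 m/s
(e) e = (rₐ − rₚ)/(rₐ + rₚ) = (1.024e+10 − 9.074e+08)/(1.024e+10 + 9.074e+08) ≈ 0.8372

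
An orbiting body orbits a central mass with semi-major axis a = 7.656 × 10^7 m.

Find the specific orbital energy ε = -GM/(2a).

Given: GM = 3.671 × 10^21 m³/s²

ε = −GM / (2a).
ε = −3.671e+21 / (2 · 7.656e+07) J/kg ≈ -2.397e+13 J/kg = -2.397e+04 GJ/kg.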